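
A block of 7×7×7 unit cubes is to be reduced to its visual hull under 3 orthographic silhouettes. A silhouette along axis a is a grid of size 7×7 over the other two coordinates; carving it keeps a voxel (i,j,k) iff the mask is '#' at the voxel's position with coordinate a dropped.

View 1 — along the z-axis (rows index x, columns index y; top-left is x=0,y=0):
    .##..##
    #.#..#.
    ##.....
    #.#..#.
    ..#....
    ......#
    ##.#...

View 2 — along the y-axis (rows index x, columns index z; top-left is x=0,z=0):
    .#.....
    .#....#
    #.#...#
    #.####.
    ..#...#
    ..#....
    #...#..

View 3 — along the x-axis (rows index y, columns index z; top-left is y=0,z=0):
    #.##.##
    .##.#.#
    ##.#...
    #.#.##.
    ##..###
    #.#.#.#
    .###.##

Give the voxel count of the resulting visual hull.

remaining voxels: 25

full grid |V| = 343
  1. axis=2 (XY plane), |mask|=17  ⇒  voxels=119
  2. axis=1 (XZ plane), |mask|=16  ⇒  voxels=40
  3. axis=0 (YZ plane), |mask|=30  ⇒  voxels=25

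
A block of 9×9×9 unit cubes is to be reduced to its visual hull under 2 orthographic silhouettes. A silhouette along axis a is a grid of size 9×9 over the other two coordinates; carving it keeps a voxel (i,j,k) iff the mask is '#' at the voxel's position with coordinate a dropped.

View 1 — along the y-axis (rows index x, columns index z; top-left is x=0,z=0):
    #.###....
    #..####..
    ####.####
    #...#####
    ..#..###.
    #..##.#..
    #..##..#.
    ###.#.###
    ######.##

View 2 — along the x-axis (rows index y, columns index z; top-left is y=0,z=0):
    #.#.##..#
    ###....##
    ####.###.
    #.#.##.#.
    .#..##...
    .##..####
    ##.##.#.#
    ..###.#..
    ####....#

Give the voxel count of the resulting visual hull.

remaining voxels: 253

full grid |V| = 729
  1. axis=1 (XZ plane), |mask|=50  ⇒  voxels=450
  2. axis=0 (YZ plane), |mask|=46  ⇒  voxels=253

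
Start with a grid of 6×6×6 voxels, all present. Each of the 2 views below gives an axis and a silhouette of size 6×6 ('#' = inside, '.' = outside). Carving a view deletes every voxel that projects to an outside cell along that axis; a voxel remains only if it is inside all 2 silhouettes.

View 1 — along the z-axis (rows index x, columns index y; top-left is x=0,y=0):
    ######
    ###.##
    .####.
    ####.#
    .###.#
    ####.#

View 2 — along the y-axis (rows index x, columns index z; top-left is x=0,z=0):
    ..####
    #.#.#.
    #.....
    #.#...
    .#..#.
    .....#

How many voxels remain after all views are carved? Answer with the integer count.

voxel count = 66

start: 6×6×6 = 216 voxels
V1 z: intersect with XY mask (29 set) -- 174 left
V2 y: intersect with XZ mask (13 set) -- 66 left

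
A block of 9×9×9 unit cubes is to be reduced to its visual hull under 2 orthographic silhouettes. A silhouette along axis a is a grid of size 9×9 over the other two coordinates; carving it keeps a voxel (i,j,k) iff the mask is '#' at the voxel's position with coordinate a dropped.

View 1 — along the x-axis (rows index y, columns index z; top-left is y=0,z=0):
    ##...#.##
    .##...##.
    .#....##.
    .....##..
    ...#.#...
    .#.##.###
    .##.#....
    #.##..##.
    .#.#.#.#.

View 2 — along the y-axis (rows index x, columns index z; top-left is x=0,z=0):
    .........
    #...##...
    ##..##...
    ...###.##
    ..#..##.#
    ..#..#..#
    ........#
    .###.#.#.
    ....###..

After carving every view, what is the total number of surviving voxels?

|visual hull| = 99

before carving: 729 voxels (9×9×9)
after view 1 [x-axis, 34 of 81 cells solid] → remaining = 306
after view 2 [y-axis, 28 of 81 cells solid] → remaining = 99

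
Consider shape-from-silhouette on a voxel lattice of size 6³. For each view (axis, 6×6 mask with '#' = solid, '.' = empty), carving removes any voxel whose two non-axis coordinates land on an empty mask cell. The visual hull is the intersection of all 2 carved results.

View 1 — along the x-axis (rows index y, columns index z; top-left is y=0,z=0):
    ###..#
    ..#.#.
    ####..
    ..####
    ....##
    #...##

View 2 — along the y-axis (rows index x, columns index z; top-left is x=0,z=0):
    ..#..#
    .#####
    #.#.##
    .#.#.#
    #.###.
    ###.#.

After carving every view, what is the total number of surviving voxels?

initial block: 6^3 = 216
carve view 1 (along x, YZ-mask fill 19/36): 114 voxels remain
carve view 2 (along y, XZ-mask fill 22/36): 73 voxels remain

73 voxels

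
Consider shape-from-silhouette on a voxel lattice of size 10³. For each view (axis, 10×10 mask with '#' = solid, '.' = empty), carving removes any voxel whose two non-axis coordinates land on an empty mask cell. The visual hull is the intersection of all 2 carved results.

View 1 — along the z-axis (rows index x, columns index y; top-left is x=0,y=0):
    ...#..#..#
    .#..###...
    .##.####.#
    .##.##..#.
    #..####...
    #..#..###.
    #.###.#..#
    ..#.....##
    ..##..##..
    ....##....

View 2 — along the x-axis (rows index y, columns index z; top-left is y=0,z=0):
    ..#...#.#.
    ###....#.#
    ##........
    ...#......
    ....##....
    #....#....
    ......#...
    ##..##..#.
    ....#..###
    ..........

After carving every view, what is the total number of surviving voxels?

before carving: 1000 voxels (10×10×10)
step 1: project along z, AND mask (44/100) → |grid| = 440
step 2: project along x, AND mask (25/100) → |grid| = 95

voxel count = 95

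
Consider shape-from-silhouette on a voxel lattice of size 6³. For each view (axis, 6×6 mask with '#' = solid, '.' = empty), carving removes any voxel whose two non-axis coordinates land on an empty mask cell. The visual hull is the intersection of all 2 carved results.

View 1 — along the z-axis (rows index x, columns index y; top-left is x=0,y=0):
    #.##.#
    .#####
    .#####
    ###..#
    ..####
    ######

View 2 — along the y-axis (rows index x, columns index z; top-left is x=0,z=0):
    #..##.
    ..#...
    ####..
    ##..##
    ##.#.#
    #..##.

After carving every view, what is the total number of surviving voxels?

start: 6×6×6 = 216 voxels
step 1: project along z, AND mask (28/36) → |grid| = 168
step 2: project along y, AND mask (19/36) → |grid| = 87

voxel count = 87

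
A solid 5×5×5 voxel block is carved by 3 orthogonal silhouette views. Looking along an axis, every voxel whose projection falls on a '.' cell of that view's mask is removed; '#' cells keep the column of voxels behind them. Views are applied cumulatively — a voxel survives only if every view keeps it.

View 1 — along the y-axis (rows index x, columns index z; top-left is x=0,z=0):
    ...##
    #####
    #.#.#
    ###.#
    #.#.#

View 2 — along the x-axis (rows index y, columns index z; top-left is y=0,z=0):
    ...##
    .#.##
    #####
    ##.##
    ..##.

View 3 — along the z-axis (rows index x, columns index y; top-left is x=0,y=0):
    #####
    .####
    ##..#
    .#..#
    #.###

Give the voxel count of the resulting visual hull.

voxel count = 36

initial block: 5^3 = 125
[1] y-view keeps 17 columns → grid now 85
[2] x-view keeps 16 columns → grid now 52
[3] z-view keeps 18 columns → grid now 36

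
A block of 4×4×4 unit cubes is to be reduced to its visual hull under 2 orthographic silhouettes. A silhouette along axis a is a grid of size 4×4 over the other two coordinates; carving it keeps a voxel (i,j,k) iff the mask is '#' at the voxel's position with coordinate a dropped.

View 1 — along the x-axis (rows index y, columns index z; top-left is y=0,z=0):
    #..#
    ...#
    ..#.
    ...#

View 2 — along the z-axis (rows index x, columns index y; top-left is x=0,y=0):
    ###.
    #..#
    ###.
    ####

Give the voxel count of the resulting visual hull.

|visual hull| = 16

before carving: 64 voxels (4×4×4)
step 1: project along x, AND mask (5/16) → |grid| = 20
step 2: project along z, AND mask (12/16) → |grid| = 16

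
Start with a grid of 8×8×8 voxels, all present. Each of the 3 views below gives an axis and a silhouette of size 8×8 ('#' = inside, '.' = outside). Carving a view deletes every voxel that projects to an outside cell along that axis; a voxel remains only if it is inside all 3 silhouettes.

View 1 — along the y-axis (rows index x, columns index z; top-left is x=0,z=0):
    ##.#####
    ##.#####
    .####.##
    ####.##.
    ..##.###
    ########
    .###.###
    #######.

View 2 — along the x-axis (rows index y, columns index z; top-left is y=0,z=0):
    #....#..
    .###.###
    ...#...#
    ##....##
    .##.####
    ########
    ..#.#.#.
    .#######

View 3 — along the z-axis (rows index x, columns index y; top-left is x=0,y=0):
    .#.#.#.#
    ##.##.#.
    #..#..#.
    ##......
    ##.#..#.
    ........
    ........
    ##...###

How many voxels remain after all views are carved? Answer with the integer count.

start: 8×8×8 = 512 voxels
carve view 1 (along y, XZ-mask fill 52/64): 416 voxels remain
carve view 2 (along x, YZ-mask fill 38/64): 251 voxels remain
carve view 3 (along z, XY-mask fill 23/64): 86 voxels remain

|visual hull| = 86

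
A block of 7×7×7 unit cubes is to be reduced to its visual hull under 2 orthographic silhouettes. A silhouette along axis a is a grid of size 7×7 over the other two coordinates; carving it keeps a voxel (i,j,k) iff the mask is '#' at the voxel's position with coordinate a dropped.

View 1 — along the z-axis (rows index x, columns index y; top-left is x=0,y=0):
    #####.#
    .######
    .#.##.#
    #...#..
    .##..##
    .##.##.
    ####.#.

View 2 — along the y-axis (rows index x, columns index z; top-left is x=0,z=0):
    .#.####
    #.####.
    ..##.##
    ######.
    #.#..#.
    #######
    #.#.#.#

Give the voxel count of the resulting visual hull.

full grid |V| = 343
V1 z: intersect with XY mask (31 set) -- 217 left
V2 y: intersect with XZ mask (34 set) -- 148 left

|visual hull| = 148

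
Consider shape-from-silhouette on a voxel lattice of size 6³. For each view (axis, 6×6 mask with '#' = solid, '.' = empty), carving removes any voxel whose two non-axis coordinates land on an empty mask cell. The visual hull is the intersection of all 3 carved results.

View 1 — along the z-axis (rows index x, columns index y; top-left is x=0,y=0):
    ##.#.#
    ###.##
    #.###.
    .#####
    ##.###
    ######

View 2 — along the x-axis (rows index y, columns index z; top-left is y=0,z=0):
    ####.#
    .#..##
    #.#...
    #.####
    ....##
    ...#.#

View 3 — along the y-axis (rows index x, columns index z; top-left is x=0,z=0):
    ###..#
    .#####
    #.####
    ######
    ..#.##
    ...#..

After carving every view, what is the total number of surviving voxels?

before carving: 216 voxels (6×6×6)
step 1: project along z, AND mask (29/36) → |grid| = 174
step 2: project along x, AND mask (19/36) → |grid| = 93
step 3: project along y, AND mask (24/36) → |grid| = 62

remaining voxels: 62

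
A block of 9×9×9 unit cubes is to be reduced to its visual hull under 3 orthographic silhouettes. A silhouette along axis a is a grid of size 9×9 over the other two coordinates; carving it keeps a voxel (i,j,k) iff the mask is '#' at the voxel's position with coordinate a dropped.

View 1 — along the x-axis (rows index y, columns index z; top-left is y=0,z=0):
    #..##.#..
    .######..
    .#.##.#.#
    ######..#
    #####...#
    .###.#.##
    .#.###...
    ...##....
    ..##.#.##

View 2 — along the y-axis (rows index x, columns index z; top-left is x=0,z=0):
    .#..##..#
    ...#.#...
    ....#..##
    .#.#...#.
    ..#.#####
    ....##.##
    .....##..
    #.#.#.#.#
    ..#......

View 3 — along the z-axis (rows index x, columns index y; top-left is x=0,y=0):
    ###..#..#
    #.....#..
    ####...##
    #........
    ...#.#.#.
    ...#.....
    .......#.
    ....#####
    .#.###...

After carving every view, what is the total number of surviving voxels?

51 voxels

full grid |V| = 729
  1. axis=0 (YZ plane), |mask|=45  ⇒  voxels=405
  2. axis=1 (XZ plane), |mask|=30  ⇒  voxels=150
  3. axis=2 (XY plane), |mask|=28  ⇒  voxels=51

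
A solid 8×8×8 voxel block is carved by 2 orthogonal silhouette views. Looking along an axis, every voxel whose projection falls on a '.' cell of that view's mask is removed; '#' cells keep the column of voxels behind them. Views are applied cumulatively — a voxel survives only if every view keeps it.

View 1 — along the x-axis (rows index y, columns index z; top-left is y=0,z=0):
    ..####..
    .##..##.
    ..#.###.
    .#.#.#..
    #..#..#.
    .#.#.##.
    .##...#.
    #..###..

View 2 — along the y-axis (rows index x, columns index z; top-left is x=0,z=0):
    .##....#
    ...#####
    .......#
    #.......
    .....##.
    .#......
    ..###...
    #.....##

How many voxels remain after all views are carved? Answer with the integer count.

voxel count = 63

start: 8×8×8 = 512 voxels
[1] x-view keeps 29 columns → grid now 232
[2] y-view keeps 19 columns → grid now 63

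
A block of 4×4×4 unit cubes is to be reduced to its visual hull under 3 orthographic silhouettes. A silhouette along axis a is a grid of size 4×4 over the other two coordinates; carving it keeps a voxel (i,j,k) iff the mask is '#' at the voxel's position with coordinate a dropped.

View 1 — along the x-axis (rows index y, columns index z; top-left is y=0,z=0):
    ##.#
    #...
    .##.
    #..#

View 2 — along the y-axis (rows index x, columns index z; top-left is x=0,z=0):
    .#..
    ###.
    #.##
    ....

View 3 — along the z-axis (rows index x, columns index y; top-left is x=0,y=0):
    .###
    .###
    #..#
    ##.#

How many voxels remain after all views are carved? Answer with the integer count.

full grid |V| = 64
after view 1 [x-axis, 8 of 16 cells solid] → remaining = 32
after view 2 [y-axis, 7 of 16 cells solid] → remaining = 14
after view 3 [z-axis, 11 of 16 cells solid] → remaining = 9

voxel count = 9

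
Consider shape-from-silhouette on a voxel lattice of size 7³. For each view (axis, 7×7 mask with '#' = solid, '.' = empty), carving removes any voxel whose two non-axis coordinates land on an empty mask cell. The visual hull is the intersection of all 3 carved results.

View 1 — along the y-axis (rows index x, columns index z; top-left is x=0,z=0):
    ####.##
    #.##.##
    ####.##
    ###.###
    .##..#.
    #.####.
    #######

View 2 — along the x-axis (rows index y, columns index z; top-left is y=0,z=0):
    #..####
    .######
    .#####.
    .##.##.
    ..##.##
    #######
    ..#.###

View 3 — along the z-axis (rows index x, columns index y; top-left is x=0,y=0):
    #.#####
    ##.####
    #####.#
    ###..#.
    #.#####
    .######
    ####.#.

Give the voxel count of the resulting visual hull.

before carving: 343 voxels (7×7×7)
  1. axis=1 (XZ plane), |mask|=38  ⇒  voxels=266
  2. axis=0 (YZ plane), |mask|=35  ⇒  voxels=191
  3. axis=2 (XY plane), |mask|=39  ⇒  voxels=151

voxel count = 151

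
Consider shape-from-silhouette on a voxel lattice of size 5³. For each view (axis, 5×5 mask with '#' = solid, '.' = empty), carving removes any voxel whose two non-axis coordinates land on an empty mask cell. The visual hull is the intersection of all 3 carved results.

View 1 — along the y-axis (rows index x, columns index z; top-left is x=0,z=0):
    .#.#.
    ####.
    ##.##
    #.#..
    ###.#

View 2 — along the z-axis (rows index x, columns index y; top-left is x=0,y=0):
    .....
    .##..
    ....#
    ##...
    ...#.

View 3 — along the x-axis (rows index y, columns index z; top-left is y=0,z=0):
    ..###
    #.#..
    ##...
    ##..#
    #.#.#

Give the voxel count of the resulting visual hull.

full grid |V| = 125
[1] y-view keeps 16 columns → grid now 80
[2] z-view keeps 6 columns → grid now 20
[3] x-view keeps 13 columns → grid now 12

12 voxels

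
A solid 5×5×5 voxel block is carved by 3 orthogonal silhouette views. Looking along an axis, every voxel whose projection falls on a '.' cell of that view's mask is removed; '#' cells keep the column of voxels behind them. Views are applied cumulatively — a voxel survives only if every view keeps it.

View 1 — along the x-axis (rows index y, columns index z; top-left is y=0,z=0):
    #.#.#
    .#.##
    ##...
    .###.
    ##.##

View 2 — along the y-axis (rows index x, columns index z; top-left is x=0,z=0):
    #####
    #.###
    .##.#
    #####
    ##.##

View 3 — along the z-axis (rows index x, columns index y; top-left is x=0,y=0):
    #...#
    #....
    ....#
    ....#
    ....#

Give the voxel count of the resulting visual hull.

20 voxels

initial block: 5^3 = 125
after view 1 [x-axis, 15 of 25 cells solid] → remaining = 75
after view 2 [y-axis, 21 of 25 cells solid] → remaining = 63
after view 3 [z-axis, 6 of 25 cells solid] → remaining = 20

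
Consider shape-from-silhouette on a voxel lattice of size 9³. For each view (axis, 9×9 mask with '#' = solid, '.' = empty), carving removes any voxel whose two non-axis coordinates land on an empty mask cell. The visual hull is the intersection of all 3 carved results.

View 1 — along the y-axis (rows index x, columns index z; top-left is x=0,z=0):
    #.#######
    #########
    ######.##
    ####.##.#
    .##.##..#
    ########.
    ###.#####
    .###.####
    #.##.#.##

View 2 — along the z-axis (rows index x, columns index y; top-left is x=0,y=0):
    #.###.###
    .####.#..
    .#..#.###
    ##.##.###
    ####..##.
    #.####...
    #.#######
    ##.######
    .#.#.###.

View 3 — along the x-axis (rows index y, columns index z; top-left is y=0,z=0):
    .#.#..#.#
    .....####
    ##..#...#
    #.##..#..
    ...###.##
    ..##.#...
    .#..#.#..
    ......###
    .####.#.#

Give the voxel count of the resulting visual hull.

remaining voxels: 179

initial block: 9^3 = 729
step 1: project along y, AND mask (66/81) → |grid| = 594
step 2: project along z, AND mask (56/81) → |grid| = 410
step 3: project along x, AND mask (36/81) → |grid| = 179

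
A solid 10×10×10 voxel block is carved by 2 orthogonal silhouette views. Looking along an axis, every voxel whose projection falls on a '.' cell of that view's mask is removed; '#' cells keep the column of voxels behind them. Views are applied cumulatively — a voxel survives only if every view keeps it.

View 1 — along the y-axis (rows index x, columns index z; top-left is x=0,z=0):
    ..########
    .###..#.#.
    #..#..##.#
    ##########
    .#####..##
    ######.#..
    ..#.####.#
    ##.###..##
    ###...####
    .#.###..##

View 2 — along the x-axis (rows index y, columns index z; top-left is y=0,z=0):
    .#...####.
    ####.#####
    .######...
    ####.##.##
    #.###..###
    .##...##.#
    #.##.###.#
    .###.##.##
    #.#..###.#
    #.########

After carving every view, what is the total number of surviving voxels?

full grid |V| = 1000
step 1: project along y, AND mask (68/100) → |grid| = 680
step 2: project along x, AND mask (69/100) → |grid| = 470

|visual hull| = 470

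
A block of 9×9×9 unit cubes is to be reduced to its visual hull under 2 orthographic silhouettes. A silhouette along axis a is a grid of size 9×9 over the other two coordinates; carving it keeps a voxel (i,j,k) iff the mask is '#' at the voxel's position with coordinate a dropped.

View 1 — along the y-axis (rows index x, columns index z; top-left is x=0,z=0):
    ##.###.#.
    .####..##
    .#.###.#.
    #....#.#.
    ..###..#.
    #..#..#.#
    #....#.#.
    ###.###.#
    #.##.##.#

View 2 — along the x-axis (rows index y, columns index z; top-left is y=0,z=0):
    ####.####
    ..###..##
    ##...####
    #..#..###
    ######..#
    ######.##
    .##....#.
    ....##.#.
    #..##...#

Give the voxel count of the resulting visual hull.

remaining voxels: 246

full grid |V| = 729
  1. axis=1 (XZ plane), |mask|=44  ⇒  voxels=396
  2. axis=0 (YZ plane), |mask|=49  ⇒  voxels=246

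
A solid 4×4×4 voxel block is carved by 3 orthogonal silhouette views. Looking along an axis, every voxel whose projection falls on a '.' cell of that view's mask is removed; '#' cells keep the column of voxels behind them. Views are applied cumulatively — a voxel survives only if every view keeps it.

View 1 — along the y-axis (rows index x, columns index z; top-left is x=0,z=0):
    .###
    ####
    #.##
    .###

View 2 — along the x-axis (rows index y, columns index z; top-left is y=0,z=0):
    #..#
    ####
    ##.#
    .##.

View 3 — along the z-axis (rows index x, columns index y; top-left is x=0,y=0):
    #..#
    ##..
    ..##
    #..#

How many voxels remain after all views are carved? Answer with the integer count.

start: 4×4×4 = 64 voxels
[1] y-view keeps 13 columns → grid now 52
[2] x-view keeps 11 columns → grid now 35
[3] z-view keeps 8 columns → grid now 15

15 voxels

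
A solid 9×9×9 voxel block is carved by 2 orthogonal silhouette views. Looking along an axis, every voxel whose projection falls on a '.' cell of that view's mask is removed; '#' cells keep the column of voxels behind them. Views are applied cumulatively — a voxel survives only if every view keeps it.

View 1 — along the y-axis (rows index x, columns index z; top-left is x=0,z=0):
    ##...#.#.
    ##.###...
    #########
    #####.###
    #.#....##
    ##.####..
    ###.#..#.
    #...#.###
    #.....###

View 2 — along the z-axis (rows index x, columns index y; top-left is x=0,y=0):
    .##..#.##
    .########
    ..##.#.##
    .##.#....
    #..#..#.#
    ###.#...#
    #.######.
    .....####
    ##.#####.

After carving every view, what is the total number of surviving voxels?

voxel count = 258

start: 9×9×9 = 729 voxels
step 1: project along y, AND mask (50/81) → |grid| = 450
step 2: project along z, AND mask (48/81) → |grid| = 258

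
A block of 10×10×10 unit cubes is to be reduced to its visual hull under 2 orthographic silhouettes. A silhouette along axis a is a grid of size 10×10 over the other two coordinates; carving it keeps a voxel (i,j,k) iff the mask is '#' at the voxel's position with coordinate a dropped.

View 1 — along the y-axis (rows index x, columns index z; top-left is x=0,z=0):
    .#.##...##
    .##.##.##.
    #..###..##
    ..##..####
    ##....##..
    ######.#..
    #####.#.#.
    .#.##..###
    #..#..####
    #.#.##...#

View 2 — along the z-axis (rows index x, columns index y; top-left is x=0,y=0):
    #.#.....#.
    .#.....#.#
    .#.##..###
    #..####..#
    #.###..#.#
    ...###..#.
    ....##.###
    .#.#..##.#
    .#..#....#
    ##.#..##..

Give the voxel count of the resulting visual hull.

initial block: 10^3 = 1000
[1] y-view keeps 58 columns → grid now 580
[2] z-view keeps 46 columns → grid now 265

remaining voxels: 265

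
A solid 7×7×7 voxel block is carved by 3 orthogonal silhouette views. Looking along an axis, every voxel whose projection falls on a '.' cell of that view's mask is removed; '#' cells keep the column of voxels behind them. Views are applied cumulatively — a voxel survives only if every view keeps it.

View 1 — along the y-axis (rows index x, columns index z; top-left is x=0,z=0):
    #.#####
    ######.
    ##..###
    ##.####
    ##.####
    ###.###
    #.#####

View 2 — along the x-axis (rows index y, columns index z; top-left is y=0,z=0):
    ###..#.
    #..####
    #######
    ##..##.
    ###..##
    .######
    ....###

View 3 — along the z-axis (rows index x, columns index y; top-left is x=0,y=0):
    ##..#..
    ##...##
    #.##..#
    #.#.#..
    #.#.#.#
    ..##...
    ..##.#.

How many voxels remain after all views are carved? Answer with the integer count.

remaining voxels: 95

start: 7×7×7 = 343 voxels
[1] y-view keeps 41 columns → grid now 287
[2] x-view keeps 34 columns → grid now 205
[3] z-view keeps 23 columns → grid now 95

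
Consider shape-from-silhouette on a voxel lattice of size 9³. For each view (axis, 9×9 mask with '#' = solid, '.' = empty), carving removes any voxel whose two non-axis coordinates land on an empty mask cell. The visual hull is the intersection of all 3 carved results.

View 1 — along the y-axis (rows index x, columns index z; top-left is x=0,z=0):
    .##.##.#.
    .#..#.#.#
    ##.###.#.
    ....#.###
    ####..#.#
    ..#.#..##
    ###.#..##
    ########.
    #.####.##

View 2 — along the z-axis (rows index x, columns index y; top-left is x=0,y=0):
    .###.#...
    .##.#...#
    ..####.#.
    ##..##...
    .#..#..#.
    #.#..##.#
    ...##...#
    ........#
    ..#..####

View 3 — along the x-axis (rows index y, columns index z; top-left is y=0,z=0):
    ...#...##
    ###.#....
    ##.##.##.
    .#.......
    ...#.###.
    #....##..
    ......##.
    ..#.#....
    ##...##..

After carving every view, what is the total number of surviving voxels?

start: 9×9×9 = 729 voxels
  1. axis=1 (XZ plane), |mask|=50  ⇒  voxels=450
  2. axis=2 (XY plane), |mask|=34  ⇒  voxels=181
  3. axis=0 (YZ plane), |mask|=29  ⇒  voxels=64

voxel count = 64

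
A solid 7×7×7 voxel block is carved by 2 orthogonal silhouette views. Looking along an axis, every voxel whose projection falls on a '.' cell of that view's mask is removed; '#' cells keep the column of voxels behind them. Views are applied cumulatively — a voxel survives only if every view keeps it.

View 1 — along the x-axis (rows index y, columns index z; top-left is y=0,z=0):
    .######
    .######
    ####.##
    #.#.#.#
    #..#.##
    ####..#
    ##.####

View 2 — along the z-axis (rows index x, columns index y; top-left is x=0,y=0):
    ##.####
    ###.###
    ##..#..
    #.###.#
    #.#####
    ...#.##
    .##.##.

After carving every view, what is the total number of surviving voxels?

full grid |V| = 343
step 1: project along x, AND mask (37/49) → |grid| = 259
step 2: project along z, AND mask (33/49) → |grid| = 173

173 voxels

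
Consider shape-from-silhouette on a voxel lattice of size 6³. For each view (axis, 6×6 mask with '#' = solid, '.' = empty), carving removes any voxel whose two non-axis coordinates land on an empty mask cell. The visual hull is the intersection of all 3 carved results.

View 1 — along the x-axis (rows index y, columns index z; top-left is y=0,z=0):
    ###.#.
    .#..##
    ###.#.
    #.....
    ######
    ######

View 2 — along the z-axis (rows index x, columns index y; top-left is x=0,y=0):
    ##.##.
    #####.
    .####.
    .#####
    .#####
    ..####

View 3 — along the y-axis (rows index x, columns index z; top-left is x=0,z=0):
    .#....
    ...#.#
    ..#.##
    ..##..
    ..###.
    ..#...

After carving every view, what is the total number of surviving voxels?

full grid |V| = 216
[1] x-view keeps 24 columns → grid now 144
[2] z-view keeps 27 columns → grid now 103
[3] y-view keeps 12 columns → grid now 30

voxel count = 30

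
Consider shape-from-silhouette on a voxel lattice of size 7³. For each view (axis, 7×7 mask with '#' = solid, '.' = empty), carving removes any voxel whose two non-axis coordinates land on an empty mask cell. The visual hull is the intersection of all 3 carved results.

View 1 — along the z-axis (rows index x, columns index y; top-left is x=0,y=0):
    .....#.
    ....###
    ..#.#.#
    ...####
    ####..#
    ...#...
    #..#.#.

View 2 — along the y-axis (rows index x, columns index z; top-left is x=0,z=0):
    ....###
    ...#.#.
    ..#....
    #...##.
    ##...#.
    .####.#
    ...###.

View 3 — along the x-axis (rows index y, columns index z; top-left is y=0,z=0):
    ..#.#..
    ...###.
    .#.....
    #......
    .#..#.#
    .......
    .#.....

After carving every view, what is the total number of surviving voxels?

full grid |V| = 343
after view 1 [z-axis, 20 of 49 cells solid] → remaining = 140
after view 2 [y-axis, 20 of 49 cells solid] → remaining = 53
after view 3 [x-axis, 11 of 49 cells solid] → remaining = 7

|visual hull| = 7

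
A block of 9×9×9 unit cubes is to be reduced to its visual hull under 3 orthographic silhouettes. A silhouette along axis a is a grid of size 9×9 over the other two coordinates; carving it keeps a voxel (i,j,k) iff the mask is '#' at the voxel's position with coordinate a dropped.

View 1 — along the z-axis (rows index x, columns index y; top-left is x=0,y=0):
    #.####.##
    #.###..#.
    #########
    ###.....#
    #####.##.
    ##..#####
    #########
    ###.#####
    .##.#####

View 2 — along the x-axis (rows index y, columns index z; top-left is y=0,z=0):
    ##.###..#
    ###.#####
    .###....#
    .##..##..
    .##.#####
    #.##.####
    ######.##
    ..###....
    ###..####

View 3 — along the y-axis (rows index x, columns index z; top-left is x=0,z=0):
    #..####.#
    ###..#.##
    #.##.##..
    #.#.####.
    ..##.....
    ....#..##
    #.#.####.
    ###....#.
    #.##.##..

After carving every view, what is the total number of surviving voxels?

initial block: 9^3 = 729
  1. axis=2 (XY plane), |mask|=63  ⇒  voxels=567
  2. axis=0 (YZ plane), |mask|=54  ⇒  voxels=375
  3. axis=1 (XZ plane), |mask|=43  ⇒  voxels=193

193 voxels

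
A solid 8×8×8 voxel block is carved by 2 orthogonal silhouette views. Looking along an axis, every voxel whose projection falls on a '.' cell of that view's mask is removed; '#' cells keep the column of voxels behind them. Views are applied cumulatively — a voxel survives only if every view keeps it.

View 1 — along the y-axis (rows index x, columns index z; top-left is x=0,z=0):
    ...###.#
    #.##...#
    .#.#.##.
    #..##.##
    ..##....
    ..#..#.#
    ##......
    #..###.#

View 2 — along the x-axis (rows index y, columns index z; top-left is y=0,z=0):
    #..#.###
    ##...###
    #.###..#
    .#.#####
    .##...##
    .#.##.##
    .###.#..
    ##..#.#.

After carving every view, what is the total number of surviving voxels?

voxel count = 137

full grid |V| = 512
step 1: project along y, AND mask (29/64) → |grid| = 232
step 2: project along x, AND mask (38/64) → |grid| = 137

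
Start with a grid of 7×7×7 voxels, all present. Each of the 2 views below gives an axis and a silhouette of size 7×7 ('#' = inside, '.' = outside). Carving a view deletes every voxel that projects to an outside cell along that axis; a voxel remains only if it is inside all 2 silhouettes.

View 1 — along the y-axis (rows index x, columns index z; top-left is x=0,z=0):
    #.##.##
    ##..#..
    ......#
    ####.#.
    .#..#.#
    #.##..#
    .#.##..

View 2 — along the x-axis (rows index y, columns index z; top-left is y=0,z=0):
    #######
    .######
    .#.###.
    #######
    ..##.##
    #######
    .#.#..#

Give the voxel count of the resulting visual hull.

start: 7×7×7 = 343 voxels
  1. axis=1 (XZ plane), |mask|=24  ⇒  voxels=168
  2. axis=0 (YZ plane), |mask|=38  ⇒  voxels=130

|visual hull| = 130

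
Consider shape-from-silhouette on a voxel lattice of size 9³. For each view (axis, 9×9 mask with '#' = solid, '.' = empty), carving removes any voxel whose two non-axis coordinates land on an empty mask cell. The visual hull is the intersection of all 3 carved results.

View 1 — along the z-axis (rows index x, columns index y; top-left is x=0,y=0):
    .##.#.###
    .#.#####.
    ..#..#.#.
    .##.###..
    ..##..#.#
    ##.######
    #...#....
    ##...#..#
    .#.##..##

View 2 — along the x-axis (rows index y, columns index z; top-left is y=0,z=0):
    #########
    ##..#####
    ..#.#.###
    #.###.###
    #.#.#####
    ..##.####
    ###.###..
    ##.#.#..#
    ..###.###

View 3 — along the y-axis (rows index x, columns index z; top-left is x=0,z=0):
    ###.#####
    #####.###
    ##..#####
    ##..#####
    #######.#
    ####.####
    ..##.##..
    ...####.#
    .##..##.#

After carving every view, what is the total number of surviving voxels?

initial block: 9^3 = 729
after view 1 [z-axis, 43 of 81 cells solid] → remaining = 387
after view 2 [x-axis, 58 of 81 cells solid] → remaining = 274
after view 3 [y-axis, 60 of 81 cells solid] → remaining = 214

remaining voxels: 214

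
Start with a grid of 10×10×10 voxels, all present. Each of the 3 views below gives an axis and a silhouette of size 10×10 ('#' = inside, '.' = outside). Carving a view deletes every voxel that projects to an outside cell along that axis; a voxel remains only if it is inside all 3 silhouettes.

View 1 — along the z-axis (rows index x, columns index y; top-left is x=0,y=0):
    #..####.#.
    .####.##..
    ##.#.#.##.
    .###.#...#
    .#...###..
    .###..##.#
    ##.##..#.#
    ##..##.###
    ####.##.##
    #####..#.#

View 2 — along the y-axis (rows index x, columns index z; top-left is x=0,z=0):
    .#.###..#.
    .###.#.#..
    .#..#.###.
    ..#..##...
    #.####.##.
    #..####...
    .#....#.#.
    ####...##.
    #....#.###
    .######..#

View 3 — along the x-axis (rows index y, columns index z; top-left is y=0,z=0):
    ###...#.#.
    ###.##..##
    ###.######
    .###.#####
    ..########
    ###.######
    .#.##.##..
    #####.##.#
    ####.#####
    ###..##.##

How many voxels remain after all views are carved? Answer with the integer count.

initial block: 10^3 = 1000
carve view 1 (along z, XY-mask fill 61/100): 610 voxels remain
carve view 2 (along y, XZ-mask fill 51/100): 312 voxels remain
carve view 3 (along x, YZ-mask fill 75/100): 234 voxels remain

remaining voxels: 234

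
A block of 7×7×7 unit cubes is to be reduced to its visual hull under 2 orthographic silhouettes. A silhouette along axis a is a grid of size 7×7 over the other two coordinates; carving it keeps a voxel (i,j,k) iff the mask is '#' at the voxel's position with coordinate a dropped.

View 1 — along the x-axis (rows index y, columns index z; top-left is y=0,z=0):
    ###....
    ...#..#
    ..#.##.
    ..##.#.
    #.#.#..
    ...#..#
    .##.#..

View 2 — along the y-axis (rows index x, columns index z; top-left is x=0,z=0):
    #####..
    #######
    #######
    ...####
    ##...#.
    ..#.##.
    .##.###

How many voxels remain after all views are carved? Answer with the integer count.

voxel count = 93

start: 7×7×7 = 343 voxels
step 1: project along x, AND mask (19/49) → |grid| = 133
step 2: project along y, AND mask (34/49) → |grid| = 93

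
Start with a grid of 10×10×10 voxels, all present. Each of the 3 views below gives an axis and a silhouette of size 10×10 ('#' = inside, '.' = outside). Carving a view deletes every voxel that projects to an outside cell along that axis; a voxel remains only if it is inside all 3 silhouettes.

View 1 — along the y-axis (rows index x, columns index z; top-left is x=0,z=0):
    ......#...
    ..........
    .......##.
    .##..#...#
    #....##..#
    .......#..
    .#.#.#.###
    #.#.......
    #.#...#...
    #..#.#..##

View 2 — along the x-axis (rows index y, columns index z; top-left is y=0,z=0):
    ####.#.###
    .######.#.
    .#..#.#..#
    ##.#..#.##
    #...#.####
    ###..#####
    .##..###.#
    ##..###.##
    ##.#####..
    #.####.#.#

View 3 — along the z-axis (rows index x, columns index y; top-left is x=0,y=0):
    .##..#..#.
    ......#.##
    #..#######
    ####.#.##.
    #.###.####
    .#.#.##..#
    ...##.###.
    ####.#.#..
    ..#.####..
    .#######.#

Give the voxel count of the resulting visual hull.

before carving: 1000 voxels (10×10×10)
  1. axis=1 (XZ plane), |mask|=28  ⇒  voxels=280
  2. axis=0 (YZ plane), |mask|=66  ⇒  voxels=189
  3. axis=2 (XY plane), |mask|=59  ⇒  voxels=123

123 voxels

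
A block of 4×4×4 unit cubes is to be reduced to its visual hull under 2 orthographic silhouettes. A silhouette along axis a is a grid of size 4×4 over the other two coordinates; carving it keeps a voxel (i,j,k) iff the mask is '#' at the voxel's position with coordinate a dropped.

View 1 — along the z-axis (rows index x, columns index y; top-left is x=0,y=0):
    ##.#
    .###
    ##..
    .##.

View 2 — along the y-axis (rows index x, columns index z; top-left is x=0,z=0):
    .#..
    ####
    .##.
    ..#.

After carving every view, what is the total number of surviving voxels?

before carving: 64 voxels (4×4×4)
after view 1 [z-axis, 10 of 16 cells solid] → remaining = 40
after view 2 [y-axis, 8 of 16 cells solid] → remaining = 21

remaining voxels: 21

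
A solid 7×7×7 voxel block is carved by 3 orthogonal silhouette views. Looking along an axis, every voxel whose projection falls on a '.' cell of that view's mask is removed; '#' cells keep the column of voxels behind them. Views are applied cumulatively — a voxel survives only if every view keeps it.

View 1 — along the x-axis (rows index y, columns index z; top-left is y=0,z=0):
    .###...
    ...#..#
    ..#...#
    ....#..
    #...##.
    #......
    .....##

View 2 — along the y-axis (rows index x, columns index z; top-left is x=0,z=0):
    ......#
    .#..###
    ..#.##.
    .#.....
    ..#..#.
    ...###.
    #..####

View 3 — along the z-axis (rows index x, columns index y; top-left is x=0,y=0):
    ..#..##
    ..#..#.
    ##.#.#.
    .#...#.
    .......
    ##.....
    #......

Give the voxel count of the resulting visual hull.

8 voxels

full grid |V| = 343
  1. axis=0 (YZ plane), |mask|=14  ⇒  voxels=98
  2. axis=1 (XZ plane), |mask|=19  ⇒  voxels=39
  3. axis=2 (XY plane), |mask|=14  ⇒  voxels=8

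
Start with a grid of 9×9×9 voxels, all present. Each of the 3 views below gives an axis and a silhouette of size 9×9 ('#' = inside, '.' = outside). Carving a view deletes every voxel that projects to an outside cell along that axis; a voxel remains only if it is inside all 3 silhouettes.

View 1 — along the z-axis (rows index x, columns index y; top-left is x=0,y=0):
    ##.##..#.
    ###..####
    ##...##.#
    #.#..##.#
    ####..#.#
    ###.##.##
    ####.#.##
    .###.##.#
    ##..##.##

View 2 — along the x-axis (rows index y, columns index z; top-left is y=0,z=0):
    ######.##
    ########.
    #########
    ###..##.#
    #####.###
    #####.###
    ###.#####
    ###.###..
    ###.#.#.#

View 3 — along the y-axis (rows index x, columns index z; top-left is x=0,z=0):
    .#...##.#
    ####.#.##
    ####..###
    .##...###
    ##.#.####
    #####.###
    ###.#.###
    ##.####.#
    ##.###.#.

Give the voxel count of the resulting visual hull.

remaining voxels: 298

full grid |V| = 729
step 1: project along z, AND mask (54/81) → |grid| = 486
step 2: project along x, AND mask (67/81) → |grid| = 404
step 3: project along y, AND mask (58/81) → |grid| = 298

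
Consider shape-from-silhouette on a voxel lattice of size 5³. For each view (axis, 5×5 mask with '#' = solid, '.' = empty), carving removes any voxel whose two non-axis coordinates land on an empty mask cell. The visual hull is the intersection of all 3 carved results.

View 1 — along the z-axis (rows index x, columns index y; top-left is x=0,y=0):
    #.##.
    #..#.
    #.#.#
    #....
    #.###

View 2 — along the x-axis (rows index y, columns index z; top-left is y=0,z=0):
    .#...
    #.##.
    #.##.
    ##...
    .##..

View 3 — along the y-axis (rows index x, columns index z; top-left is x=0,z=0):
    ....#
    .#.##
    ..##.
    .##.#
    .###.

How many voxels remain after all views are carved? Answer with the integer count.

|visual hull| = 12

full grid |V| = 125
V1 z: intersect with XY mask (13 set) -- 65 left
V2 x: intersect with YZ mask (11 set) -- 24 left
V3 y: intersect with XZ mask (12 set) -- 12 left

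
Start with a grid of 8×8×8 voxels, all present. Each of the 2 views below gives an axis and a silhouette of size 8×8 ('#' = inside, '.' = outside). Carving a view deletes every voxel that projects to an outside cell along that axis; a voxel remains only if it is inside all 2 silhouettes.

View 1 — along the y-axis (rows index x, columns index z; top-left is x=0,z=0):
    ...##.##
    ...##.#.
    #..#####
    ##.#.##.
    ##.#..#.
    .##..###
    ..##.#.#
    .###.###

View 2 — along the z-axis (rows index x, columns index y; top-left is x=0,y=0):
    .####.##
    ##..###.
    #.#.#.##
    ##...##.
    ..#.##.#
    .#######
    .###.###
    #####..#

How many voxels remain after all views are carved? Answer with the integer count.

voxel count = 200

full grid |V| = 512
carve view 1 (along y, XZ-mask fill 37/64): 296 voxels remain
carve view 2 (along z, XY-mask fill 43/64): 200 voxels remain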